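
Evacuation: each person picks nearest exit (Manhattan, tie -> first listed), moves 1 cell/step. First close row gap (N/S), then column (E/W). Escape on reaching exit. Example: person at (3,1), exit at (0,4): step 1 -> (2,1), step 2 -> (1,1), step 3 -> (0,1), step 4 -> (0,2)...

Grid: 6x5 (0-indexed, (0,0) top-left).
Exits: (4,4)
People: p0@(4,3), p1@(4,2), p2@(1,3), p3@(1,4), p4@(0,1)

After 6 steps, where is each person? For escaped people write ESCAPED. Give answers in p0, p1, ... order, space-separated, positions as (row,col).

Step 1: p0:(4,3)->(4,4)->EXIT | p1:(4,2)->(4,3) | p2:(1,3)->(2,3) | p3:(1,4)->(2,4) | p4:(0,1)->(1,1)
Step 2: p0:escaped | p1:(4,3)->(4,4)->EXIT | p2:(2,3)->(3,3) | p3:(2,4)->(3,4) | p4:(1,1)->(2,1)
Step 3: p0:escaped | p1:escaped | p2:(3,3)->(4,3) | p3:(3,4)->(4,4)->EXIT | p4:(2,1)->(3,1)
Step 4: p0:escaped | p1:escaped | p2:(4,3)->(4,4)->EXIT | p3:escaped | p4:(3,1)->(4,1)
Step 5: p0:escaped | p1:escaped | p2:escaped | p3:escaped | p4:(4,1)->(4,2)
Step 6: p0:escaped | p1:escaped | p2:escaped | p3:escaped | p4:(4,2)->(4,3)

ESCAPED ESCAPED ESCAPED ESCAPED (4,3)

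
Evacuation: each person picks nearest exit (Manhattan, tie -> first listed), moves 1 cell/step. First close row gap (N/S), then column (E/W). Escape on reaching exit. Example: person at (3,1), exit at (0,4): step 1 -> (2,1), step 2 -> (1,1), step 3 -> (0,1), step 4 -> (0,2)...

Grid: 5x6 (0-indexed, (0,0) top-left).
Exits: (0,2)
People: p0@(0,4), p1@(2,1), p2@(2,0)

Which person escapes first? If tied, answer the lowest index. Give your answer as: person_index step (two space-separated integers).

Step 1: p0:(0,4)->(0,3) | p1:(2,1)->(1,1) | p2:(2,0)->(1,0)
Step 2: p0:(0,3)->(0,2)->EXIT | p1:(1,1)->(0,1) | p2:(1,0)->(0,0)
Step 3: p0:escaped | p1:(0,1)->(0,2)->EXIT | p2:(0,0)->(0,1)
Step 4: p0:escaped | p1:escaped | p2:(0,1)->(0,2)->EXIT
Exit steps: [2, 3, 4]
First to escape: p0 at step 2

Answer: 0 2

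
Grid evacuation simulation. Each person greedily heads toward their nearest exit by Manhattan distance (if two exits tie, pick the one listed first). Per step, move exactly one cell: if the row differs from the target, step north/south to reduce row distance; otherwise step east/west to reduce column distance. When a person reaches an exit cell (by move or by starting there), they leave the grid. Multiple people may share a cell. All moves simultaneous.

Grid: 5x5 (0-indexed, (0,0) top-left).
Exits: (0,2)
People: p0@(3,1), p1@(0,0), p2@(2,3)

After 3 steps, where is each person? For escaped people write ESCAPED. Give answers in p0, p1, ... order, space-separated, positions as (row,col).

Step 1: p0:(3,1)->(2,1) | p1:(0,0)->(0,1) | p2:(2,3)->(1,3)
Step 2: p0:(2,1)->(1,1) | p1:(0,1)->(0,2)->EXIT | p2:(1,3)->(0,3)
Step 3: p0:(1,1)->(0,1) | p1:escaped | p2:(0,3)->(0,2)->EXIT

(0,1) ESCAPED ESCAPED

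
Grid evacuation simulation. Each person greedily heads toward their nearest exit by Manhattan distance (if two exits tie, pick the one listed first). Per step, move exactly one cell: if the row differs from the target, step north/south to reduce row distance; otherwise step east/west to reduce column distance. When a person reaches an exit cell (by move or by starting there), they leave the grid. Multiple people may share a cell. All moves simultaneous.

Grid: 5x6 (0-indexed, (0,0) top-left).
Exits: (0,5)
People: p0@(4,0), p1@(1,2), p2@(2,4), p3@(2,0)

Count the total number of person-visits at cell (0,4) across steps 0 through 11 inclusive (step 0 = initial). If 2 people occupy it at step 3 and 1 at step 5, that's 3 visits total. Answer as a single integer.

Step 0: p0@(4,0) p1@(1,2) p2@(2,4) p3@(2,0) -> at (0,4): 0 [-], cum=0
Step 1: p0@(3,0) p1@(0,2) p2@(1,4) p3@(1,0) -> at (0,4): 0 [-], cum=0
Step 2: p0@(2,0) p1@(0,3) p2@(0,4) p3@(0,0) -> at (0,4): 1 [p2], cum=1
Step 3: p0@(1,0) p1@(0,4) p2@ESC p3@(0,1) -> at (0,4): 1 [p1], cum=2
Step 4: p0@(0,0) p1@ESC p2@ESC p3@(0,2) -> at (0,4): 0 [-], cum=2
Step 5: p0@(0,1) p1@ESC p2@ESC p3@(0,3) -> at (0,4): 0 [-], cum=2
Step 6: p0@(0,2) p1@ESC p2@ESC p3@(0,4) -> at (0,4): 1 [p3], cum=3
Step 7: p0@(0,3) p1@ESC p2@ESC p3@ESC -> at (0,4): 0 [-], cum=3
Step 8: p0@(0,4) p1@ESC p2@ESC p3@ESC -> at (0,4): 1 [p0], cum=4
Step 9: p0@ESC p1@ESC p2@ESC p3@ESC -> at (0,4): 0 [-], cum=4
Total visits = 4

Answer: 4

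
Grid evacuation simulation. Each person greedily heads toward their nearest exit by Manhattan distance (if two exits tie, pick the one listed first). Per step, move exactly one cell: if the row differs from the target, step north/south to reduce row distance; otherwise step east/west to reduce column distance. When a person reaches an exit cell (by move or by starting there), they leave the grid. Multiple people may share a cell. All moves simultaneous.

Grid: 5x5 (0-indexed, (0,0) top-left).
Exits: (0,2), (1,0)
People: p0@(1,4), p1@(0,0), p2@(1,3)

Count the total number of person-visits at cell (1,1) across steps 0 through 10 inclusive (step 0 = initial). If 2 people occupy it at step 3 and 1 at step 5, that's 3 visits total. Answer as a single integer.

Step 0: p0@(1,4) p1@(0,0) p2@(1,3) -> at (1,1): 0 [-], cum=0
Step 1: p0@(0,4) p1@ESC p2@(0,3) -> at (1,1): 0 [-], cum=0
Step 2: p0@(0,3) p1@ESC p2@ESC -> at (1,1): 0 [-], cum=0
Step 3: p0@ESC p1@ESC p2@ESC -> at (1,1): 0 [-], cum=0
Total visits = 0

Answer: 0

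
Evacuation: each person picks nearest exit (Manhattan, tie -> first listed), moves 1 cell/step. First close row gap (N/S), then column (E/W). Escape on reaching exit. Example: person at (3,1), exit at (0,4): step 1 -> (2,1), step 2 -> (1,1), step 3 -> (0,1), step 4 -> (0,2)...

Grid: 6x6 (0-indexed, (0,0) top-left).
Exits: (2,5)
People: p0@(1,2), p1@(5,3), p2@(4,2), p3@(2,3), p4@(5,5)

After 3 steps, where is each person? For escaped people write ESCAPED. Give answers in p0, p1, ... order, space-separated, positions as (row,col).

Step 1: p0:(1,2)->(2,2) | p1:(5,3)->(4,3) | p2:(4,2)->(3,2) | p3:(2,3)->(2,4) | p4:(5,5)->(4,5)
Step 2: p0:(2,2)->(2,3) | p1:(4,3)->(3,3) | p2:(3,2)->(2,2) | p3:(2,4)->(2,5)->EXIT | p4:(4,5)->(3,5)
Step 3: p0:(2,3)->(2,4) | p1:(3,3)->(2,3) | p2:(2,2)->(2,3) | p3:escaped | p4:(3,5)->(2,5)->EXIT

(2,4) (2,3) (2,3) ESCAPED ESCAPED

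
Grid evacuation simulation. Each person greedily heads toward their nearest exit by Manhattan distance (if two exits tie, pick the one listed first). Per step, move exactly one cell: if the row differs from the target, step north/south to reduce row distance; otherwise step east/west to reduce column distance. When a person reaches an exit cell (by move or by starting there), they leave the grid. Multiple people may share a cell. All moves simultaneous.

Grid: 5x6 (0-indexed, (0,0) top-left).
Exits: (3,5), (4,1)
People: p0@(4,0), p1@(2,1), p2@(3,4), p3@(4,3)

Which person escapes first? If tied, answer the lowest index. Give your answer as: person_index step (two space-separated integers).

Step 1: p0:(4,0)->(4,1)->EXIT | p1:(2,1)->(3,1) | p2:(3,4)->(3,5)->EXIT | p3:(4,3)->(4,2)
Step 2: p0:escaped | p1:(3,1)->(4,1)->EXIT | p2:escaped | p3:(4,2)->(4,1)->EXIT
Exit steps: [1, 2, 1, 2]
First to escape: p0 at step 1

Answer: 0 1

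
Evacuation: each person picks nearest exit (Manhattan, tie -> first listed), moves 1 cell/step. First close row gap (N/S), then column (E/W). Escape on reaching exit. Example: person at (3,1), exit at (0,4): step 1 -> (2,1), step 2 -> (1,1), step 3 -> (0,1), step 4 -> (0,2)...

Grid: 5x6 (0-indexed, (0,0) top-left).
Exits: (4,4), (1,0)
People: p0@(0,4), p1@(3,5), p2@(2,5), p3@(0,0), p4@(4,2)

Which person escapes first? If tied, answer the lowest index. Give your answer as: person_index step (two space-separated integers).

Answer: 3 1

Derivation:
Step 1: p0:(0,4)->(1,4) | p1:(3,5)->(4,5) | p2:(2,5)->(3,5) | p3:(0,0)->(1,0)->EXIT | p4:(4,2)->(4,3)
Step 2: p0:(1,4)->(2,4) | p1:(4,5)->(4,4)->EXIT | p2:(3,5)->(4,5) | p3:escaped | p4:(4,3)->(4,4)->EXIT
Step 3: p0:(2,4)->(3,4) | p1:escaped | p2:(4,5)->(4,4)->EXIT | p3:escaped | p4:escaped
Step 4: p0:(3,4)->(4,4)->EXIT | p1:escaped | p2:escaped | p3:escaped | p4:escaped
Exit steps: [4, 2, 3, 1, 2]
First to escape: p3 at step 1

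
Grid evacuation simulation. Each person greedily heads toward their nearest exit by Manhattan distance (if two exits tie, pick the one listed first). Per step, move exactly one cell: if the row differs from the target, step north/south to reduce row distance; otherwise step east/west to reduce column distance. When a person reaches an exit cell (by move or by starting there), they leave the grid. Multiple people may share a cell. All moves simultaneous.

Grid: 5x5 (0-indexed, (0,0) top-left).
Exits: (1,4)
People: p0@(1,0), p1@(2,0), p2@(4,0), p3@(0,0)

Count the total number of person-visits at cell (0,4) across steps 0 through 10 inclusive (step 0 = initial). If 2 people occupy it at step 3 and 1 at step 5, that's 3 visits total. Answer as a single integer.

Answer: 0

Derivation:
Step 0: p0@(1,0) p1@(2,0) p2@(4,0) p3@(0,0) -> at (0,4): 0 [-], cum=0
Step 1: p0@(1,1) p1@(1,0) p2@(3,0) p3@(1,0) -> at (0,4): 0 [-], cum=0
Step 2: p0@(1,2) p1@(1,1) p2@(2,0) p3@(1,1) -> at (0,4): 0 [-], cum=0
Step 3: p0@(1,3) p1@(1,2) p2@(1,0) p3@(1,2) -> at (0,4): 0 [-], cum=0
Step 4: p0@ESC p1@(1,3) p2@(1,1) p3@(1,3) -> at (0,4): 0 [-], cum=0
Step 5: p0@ESC p1@ESC p2@(1,2) p3@ESC -> at (0,4): 0 [-], cum=0
Step 6: p0@ESC p1@ESC p2@(1,3) p3@ESC -> at (0,4): 0 [-], cum=0
Step 7: p0@ESC p1@ESC p2@ESC p3@ESC -> at (0,4): 0 [-], cum=0
Total visits = 0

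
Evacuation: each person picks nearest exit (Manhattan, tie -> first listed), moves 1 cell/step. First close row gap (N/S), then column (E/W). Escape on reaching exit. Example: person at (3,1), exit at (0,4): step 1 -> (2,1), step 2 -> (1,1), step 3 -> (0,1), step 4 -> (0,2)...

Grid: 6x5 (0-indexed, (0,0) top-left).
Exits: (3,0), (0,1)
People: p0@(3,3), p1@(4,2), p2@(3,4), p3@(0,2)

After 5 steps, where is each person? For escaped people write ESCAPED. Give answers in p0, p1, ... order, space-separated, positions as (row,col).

Step 1: p0:(3,3)->(3,2) | p1:(4,2)->(3,2) | p2:(3,4)->(3,3) | p3:(0,2)->(0,1)->EXIT
Step 2: p0:(3,2)->(3,1) | p1:(3,2)->(3,1) | p2:(3,3)->(3,2) | p3:escaped
Step 3: p0:(3,1)->(3,0)->EXIT | p1:(3,1)->(3,0)->EXIT | p2:(3,2)->(3,1) | p3:escaped
Step 4: p0:escaped | p1:escaped | p2:(3,1)->(3,0)->EXIT | p3:escaped

ESCAPED ESCAPED ESCAPED ESCAPED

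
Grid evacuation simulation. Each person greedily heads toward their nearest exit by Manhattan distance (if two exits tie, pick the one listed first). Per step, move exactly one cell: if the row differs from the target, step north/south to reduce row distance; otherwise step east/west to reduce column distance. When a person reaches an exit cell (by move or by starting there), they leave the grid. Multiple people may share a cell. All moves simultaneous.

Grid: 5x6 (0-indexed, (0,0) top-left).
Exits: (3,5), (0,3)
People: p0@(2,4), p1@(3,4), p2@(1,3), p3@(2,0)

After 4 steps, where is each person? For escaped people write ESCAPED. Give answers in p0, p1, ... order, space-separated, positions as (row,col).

Step 1: p0:(2,4)->(3,4) | p1:(3,4)->(3,5)->EXIT | p2:(1,3)->(0,3)->EXIT | p3:(2,0)->(1,0)
Step 2: p0:(3,4)->(3,5)->EXIT | p1:escaped | p2:escaped | p3:(1,0)->(0,0)
Step 3: p0:escaped | p1:escaped | p2:escaped | p3:(0,0)->(0,1)
Step 4: p0:escaped | p1:escaped | p2:escaped | p3:(0,1)->(0,2)

ESCAPED ESCAPED ESCAPED (0,2)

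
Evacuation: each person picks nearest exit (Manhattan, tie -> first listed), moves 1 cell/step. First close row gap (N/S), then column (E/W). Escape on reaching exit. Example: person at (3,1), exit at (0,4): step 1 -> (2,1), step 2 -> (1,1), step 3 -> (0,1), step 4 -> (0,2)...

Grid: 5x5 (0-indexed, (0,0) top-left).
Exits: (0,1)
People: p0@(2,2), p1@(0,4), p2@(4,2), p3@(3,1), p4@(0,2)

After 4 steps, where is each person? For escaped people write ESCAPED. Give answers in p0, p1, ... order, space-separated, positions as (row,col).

Step 1: p0:(2,2)->(1,2) | p1:(0,4)->(0,3) | p2:(4,2)->(3,2) | p3:(3,1)->(2,1) | p4:(0,2)->(0,1)->EXIT
Step 2: p0:(1,2)->(0,2) | p1:(0,3)->(0,2) | p2:(3,2)->(2,2) | p3:(2,1)->(1,1) | p4:escaped
Step 3: p0:(0,2)->(0,1)->EXIT | p1:(0,2)->(0,1)->EXIT | p2:(2,2)->(1,2) | p3:(1,1)->(0,1)->EXIT | p4:escaped
Step 4: p0:escaped | p1:escaped | p2:(1,2)->(0,2) | p3:escaped | p4:escaped

ESCAPED ESCAPED (0,2) ESCAPED ESCAPED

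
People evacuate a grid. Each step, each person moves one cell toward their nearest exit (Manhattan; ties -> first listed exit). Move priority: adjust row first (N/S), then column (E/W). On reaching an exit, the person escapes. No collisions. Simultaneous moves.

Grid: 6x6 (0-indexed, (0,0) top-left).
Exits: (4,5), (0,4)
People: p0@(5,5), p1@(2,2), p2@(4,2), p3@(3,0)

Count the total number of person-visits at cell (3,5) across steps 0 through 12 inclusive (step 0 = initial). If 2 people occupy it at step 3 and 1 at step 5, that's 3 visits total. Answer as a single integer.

Step 0: p0@(5,5) p1@(2,2) p2@(4,2) p3@(3,0) -> at (3,5): 0 [-], cum=0
Step 1: p0@ESC p1@(1,2) p2@(4,3) p3@(4,0) -> at (3,5): 0 [-], cum=0
Step 2: p0@ESC p1@(0,2) p2@(4,4) p3@(4,1) -> at (3,5): 0 [-], cum=0
Step 3: p0@ESC p1@(0,3) p2@ESC p3@(4,2) -> at (3,5): 0 [-], cum=0
Step 4: p0@ESC p1@ESC p2@ESC p3@(4,3) -> at (3,5): 0 [-], cum=0
Step 5: p0@ESC p1@ESC p2@ESC p3@(4,4) -> at (3,5): 0 [-], cum=0
Step 6: p0@ESC p1@ESC p2@ESC p3@ESC -> at (3,5): 0 [-], cum=0
Total visits = 0

Answer: 0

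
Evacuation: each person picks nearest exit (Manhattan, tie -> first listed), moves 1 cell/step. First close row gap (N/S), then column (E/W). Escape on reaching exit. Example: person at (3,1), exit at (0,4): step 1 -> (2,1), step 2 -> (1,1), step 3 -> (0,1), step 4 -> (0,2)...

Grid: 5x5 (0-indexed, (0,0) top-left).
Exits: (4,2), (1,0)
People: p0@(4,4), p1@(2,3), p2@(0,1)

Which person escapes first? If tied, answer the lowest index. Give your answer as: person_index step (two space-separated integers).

Step 1: p0:(4,4)->(4,3) | p1:(2,3)->(3,3) | p2:(0,1)->(1,1)
Step 2: p0:(4,3)->(4,2)->EXIT | p1:(3,3)->(4,3) | p2:(1,1)->(1,0)->EXIT
Step 3: p0:escaped | p1:(4,3)->(4,2)->EXIT | p2:escaped
Exit steps: [2, 3, 2]
First to escape: p0 at step 2

Answer: 0 2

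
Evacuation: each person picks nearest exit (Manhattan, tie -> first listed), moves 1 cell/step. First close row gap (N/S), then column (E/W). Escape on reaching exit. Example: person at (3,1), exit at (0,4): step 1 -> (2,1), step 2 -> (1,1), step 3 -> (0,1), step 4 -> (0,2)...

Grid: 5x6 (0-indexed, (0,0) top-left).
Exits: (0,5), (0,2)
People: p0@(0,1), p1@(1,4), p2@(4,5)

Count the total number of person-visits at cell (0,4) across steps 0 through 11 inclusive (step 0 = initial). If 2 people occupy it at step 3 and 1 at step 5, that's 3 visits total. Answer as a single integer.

Answer: 1

Derivation:
Step 0: p0@(0,1) p1@(1,4) p2@(4,5) -> at (0,4): 0 [-], cum=0
Step 1: p0@ESC p1@(0,4) p2@(3,5) -> at (0,4): 1 [p1], cum=1
Step 2: p0@ESC p1@ESC p2@(2,5) -> at (0,4): 0 [-], cum=1
Step 3: p0@ESC p1@ESC p2@(1,5) -> at (0,4): 0 [-], cum=1
Step 4: p0@ESC p1@ESC p2@ESC -> at (0,4): 0 [-], cum=1
Total visits = 1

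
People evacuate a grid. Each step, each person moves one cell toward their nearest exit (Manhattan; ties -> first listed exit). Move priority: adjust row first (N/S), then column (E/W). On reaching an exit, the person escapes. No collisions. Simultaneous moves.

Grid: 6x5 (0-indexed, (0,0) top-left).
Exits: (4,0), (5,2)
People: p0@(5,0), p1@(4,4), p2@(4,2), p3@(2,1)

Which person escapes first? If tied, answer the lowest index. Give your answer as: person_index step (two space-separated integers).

Answer: 0 1

Derivation:
Step 1: p0:(5,0)->(4,0)->EXIT | p1:(4,4)->(5,4) | p2:(4,2)->(5,2)->EXIT | p3:(2,1)->(3,1)
Step 2: p0:escaped | p1:(5,4)->(5,3) | p2:escaped | p3:(3,1)->(4,1)
Step 3: p0:escaped | p1:(5,3)->(5,2)->EXIT | p2:escaped | p3:(4,1)->(4,0)->EXIT
Exit steps: [1, 3, 1, 3]
First to escape: p0 at step 1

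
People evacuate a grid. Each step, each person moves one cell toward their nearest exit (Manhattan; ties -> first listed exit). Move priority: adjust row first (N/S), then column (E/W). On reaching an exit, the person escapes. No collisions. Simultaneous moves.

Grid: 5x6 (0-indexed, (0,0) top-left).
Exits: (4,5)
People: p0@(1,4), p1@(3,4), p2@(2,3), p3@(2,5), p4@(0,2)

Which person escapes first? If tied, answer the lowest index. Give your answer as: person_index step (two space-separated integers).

Answer: 1 2

Derivation:
Step 1: p0:(1,4)->(2,4) | p1:(3,4)->(4,4) | p2:(2,3)->(3,3) | p3:(2,5)->(3,5) | p4:(0,2)->(1,2)
Step 2: p0:(2,4)->(3,4) | p1:(4,4)->(4,5)->EXIT | p2:(3,3)->(4,3) | p3:(3,5)->(4,5)->EXIT | p4:(1,2)->(2,2)
Step 3: p0:(3,4)->(4,4) | p1:escaped | p2:(4,3)->(4,4) | p3:escaped | p4:(2,2)->(3,2)
Step 4: p0:(4,4)->(4,5)->EXIT | p1:escaped | p2:(4,4)->(4,5)->EXIT | p3:escaped | p4:(3,2)->(4,2)
Step 5: p0:escaped | p1:escaped | p2:escaped | p3:escaped | p4:(4,2)->(4,3)
Step 6: p0:escaped | p1:escaped | p2:escaped | p3:escaped | p4:(4,3)->(4,4)
Step 7: p0:escaped | p1:escaped | p2:escaped | p3:escaped | p4:(4,4)->(4,5)->EXIT
Exit steps: [4, 2, 4, 2, 7]
First to escape: p1 at step 2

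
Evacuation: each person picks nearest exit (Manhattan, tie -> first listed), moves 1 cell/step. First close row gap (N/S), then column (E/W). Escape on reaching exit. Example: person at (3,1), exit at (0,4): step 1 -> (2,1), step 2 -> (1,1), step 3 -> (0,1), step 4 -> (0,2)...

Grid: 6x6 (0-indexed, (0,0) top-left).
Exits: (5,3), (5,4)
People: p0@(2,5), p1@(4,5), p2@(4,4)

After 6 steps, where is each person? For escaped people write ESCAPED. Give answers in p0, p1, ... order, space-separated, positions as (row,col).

Step 1: p0:(2,5)->(3,5) | p1:(4,5)->(5,5) | p2:(4,4)->(5,4)->EXIT
Step 2: p0:(3,5)->(4,5) | p1:(5,5)->(5,4)->EXIT | p2:escaped
Step 3: p0:(4,5)->(5,5) | p1:escaped | p2:escaped
Step 4: p0:(5,5)->(5,4)->EXIT | p1:escaped | p2:escaped

ESCAPED ESCAPED ESCAPED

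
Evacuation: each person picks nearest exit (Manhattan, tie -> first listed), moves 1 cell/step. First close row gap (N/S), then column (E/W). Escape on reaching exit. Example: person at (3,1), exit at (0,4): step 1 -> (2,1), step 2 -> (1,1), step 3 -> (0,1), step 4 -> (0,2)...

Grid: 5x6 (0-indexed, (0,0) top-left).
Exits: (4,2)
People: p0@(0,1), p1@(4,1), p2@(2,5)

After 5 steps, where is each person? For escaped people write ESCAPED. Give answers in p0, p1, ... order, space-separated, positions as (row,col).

Step 1: p0:(0,1)->(1,1) | p1:(4,1)->(4,2)->EXIT | p2:(2,5)->(3,5)
Step 2: p0:(1,1)->(2,1) | p1:escaped | p2:(3,5)->(4,5)
Step 3: p0:(2,1)->(3,1) | p1:escaped | p2:(4,5)->(4,4)
Step 4: p0:(3,1)->(4,1) | p1:escaped | p2:(4,4)->(4,3)
Step 5: p0:(4,1)->(4,2)->EXIT | p1:escaped | p2:(4,3)->(4,2)->EXIT

ESCAPED ESCAPED ESCAPED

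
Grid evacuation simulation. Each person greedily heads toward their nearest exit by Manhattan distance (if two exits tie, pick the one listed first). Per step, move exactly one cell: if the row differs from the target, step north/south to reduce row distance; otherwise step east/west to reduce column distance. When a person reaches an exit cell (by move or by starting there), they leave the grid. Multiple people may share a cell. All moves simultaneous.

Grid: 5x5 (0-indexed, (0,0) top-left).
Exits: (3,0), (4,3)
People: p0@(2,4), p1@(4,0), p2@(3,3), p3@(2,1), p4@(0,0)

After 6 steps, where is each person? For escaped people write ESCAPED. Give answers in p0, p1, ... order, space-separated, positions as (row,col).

Step 1: p0:(2,4)->(3,4) | p1:(4,0)->(3,0)->EXIT | p2:(3,3)->(4,3)->EXIT | p3:(2,1)->(3,1) | p4:(0,0)->(1,0)
Step 2: p0:(3,4)->(4,4) | p1:escaped | p2:escaped | p3:(3,1)->(3,0)->EXIT | p4:(1,0)->(2,0)
Step 3: p0:(4,4)->(4,3)->EXIT | p1:escaped | p2:escaped | p3:escaped | p4:(2,0)->(3,0)->EXIT

ESCAPED ESCAPED ESCAPED ESCAPED ESCAPED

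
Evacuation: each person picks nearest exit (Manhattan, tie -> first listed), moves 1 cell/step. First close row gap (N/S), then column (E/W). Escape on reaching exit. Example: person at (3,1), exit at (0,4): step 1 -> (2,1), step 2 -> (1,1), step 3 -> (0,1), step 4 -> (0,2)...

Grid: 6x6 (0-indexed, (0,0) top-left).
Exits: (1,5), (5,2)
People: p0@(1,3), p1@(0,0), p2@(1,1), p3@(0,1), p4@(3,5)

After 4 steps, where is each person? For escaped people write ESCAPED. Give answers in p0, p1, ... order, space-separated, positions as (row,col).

Step 1: p0:(1,3)->(1,4) | p1:(0,0)->(1,0) | p2:(1,1)->(1,2) | p3:(0,1)->(1,1) | p4:(3,5)->(2,5)
Step 2: p0:(1,4)->(1,5)->EXIT | p1:(1,0)->(1,1) | p2:(1,2)->(1,3) | p3:(1,1)->(1,2) | p4:(2,5)->(1,5)->EXIT
Step 3: p0:escaped | p1:(1,1)->(1,2) | p2:(1,3)->(1,4) | p3:(1,2)->(1,3) | p4:escaped
Step 4: p0:escaped | p1:(1,2)->(1,3) | p2:(1,4)->(1,5)->EXIT | p3:(1,3)->(1,4) | p4:escaped

ESCAPED (1,3) ESCAPED (1,4) ESCAPED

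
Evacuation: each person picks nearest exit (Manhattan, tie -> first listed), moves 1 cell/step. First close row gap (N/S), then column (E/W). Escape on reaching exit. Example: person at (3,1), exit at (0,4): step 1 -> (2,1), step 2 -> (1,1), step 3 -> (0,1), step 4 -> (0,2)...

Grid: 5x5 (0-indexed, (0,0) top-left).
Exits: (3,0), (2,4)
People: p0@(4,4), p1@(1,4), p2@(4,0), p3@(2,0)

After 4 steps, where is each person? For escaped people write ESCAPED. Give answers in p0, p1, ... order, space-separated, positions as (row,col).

Step 1: p0:(4,4)->(3,4) | p1:(1,4)->(2,4)->EXIT | p2:(4,0)->(3,0)->EXIT | p3:(2,0)->(3,0)->EXIT
Step 2: p0:(3,4)->(2,4)->EXIT | p1:escaped | p2:escaped | p3:escaped

ESCAPED ESCAPED ESCAPED ESCAPED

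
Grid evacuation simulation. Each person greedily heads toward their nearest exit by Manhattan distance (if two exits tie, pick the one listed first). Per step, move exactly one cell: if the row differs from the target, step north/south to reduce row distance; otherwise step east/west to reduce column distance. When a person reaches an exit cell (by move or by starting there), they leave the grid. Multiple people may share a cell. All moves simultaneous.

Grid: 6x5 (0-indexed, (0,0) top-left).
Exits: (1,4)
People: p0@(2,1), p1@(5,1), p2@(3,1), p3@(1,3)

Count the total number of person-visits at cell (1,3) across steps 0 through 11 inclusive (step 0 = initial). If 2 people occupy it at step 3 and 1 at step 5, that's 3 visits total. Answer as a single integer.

Step 0: p0@(2,1) p1@(5,1) p2@(3,1) p3@(1,3) -> at (1,3): 1 [p3], cum=1
Step 1: p0@(1,1) p1@(4,1) p2@(2,1) p3@ESC -> at (1,3): 0 [-], cum=1
Step 2: p0@(1,2) p1@(3,1) p2@(1,1) p3@ESC -> at (1,3): 0 [-], cum=1
Step 3: p0@(1,3) p1@(2,1) p2@(1,2) p3@ESC -> at (1,3): 1 [p0], cum=2
Step 4: p0@ESC p1@(1,1) p2@(1,3) p3@ESC -> at (1,3): 1 [p2], cum=3
Step 5: p0@ESC p1@(1,2) p2@ESC p3@ESC -> at (1,3): 0 [-], cum=3
Step 6: p0@ESC p1@(1,3) p2@ESC p3@ESC -> at (1,3): 1 [p1], cum=4
Step 7: p0@ESC p1@ESC p2@ESC p3@ESC -> at (1,3): 0 [-], cum=4
Total visits = 4

Answer: 4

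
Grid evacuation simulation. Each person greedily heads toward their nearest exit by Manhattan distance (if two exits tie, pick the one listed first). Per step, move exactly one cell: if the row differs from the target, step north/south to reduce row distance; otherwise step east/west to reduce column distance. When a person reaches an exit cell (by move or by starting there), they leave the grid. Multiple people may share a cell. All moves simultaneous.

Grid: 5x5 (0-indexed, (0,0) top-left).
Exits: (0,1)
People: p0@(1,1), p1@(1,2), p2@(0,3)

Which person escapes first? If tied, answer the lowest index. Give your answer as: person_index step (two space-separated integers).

Answer: 0 1

Derivation:
Step 1: p0:(1,1)->(0,1)->EXIT | p1:(1,2)->(0,2) | p2:(0,3)->(0,2)
Step 2: p0:escaped | p1:(0,2)->(0,1)->EXIT | p2:(0,2)->(0,1)->EXIT
Exit steps: [1, 2, 2]
First to escape: p0 at step 1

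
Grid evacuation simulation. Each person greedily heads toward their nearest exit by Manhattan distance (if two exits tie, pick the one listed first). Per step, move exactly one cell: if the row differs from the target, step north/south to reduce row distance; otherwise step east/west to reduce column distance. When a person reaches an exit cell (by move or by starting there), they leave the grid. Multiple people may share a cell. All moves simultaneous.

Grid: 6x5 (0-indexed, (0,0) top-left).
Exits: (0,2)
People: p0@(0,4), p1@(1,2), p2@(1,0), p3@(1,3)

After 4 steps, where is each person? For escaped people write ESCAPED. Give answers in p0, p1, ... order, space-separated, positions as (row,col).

Step 1: p0:(0,4)->(0,3) | p1:(1,2)->(0,2)->EXIT | p2:(1,0)->(0,0) | p3:(1,3)->(0,3)
Step 2: p0:(0,3)->(0,2)->EXIT | p1:escaped | p2:(0,0)->(0,1) | p3:(0,3)->(0,2)->EXIT
Step 3: p0:escaped | p1:escaped | p2:(0,1)->(0,2)->EXIT | p3:escaped

ESCAPED ESCAPED ESCAPED ESCAPED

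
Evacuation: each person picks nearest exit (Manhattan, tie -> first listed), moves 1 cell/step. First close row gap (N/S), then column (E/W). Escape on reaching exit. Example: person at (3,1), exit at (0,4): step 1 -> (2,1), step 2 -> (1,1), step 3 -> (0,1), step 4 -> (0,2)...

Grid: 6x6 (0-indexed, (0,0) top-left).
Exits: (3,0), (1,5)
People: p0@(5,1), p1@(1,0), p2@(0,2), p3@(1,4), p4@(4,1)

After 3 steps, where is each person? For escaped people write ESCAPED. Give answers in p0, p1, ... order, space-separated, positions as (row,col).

Step 1: p0:(5,1)->(4,1) | p1:(1,0)->(2,0) | p2:(0,2)->(1,2) | p3:(1,4)->(1,5)->EXIT | p4:(4,1)->(3,1)
Step 2: p0:(4,1)->(3,1) | p1:(2,0)->(3,0)->EXIT | p2:(1,2)->(1,3) | p3:escaped | p4:(3,1)->(3,0)->EXIT
Step 3: p0:(3,1)->(3,0)->EXIT | p1:escaped | p2:(1,3)->(1,4) | p3:escaped | p4:escaped

ESCAPED ESCAPED (1,4) ESCAPED ESCAPED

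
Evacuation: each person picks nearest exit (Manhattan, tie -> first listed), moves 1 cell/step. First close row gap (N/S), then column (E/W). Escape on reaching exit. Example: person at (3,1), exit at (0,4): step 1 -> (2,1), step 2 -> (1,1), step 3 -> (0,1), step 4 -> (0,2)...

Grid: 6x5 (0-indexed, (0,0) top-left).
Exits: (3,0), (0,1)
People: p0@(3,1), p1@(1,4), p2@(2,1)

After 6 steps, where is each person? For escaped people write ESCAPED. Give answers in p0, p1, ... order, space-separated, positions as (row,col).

Step 1: p0:(3,1)->(3,0)->EXIT | p1:(1,4)->(0,4) | p2:(2,1)->(3,1)
Step 2: p0:escaped | p1:(0,4)->(0,3) | p2:(3,1)->(3,0)->EXIT
Step 3: p0:escaped | p1:(0,3)->(0,2) | p2:escaped
Step 4: p0:escaped | p1:(0,2)->(0,1)->EXIT | p2:escaped

ESCAPED ESCAPED ESCAPED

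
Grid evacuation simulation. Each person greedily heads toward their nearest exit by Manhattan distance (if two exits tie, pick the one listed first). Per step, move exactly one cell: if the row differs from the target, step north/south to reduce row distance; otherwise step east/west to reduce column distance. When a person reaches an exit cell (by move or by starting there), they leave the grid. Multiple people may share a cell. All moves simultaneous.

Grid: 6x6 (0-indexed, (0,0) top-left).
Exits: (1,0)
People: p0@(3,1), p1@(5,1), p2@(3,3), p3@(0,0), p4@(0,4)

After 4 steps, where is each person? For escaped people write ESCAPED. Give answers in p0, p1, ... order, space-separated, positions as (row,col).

Step 1: p0:(3,1)->(2,1) | p1:(5,1)->(4,1) | p2:(3,3)->(2,3) | p3:(0,0)->(1,0)->EXIT | p4:(0,4)->(1,4)
Step 2: p0:(2,1)->(1,1) | p1:(4,1)->(3,1) | p2:(2,3)->(1,3) | p3:escaped | p4:(1,4)->(1,3)
Step 3: p0:(1,1)->(1,0)->EXIT | p1:(3,1)->(2,1) | p2:(1,3)->(1,2) | p3:escaped | p4:(1,3)->(1,2)
Step 4: p0:escaped | p1:(2,1)->(1,1) | p2:(1,2)->(1,1) | p3:escaped | p4:(1,2)->(1,1)

ESCAPED (1,1) (1,1) ESCAPED (1,1)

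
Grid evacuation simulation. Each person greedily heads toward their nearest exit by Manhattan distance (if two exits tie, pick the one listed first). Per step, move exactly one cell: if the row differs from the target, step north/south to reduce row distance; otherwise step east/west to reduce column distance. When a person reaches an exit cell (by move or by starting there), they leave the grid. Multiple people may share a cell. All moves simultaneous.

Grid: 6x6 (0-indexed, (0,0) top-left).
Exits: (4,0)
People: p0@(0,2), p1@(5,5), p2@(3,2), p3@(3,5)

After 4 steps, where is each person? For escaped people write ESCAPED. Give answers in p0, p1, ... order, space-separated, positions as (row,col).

Step 1: p0:(0,2)->(1,2) | p1:(5,5)->(4,5) | p2:(3,2)->(4,2) | p3:(3,5)->(4,5)
Step 2: p0:(1,2)->(2,2) | p1:(4,5)->(4,4) | p2:(4,2)->(4,1) | p3:(4,5)->(4,4)
Step 3: p0:(2,2)->(3,2) | p1:(4,4)->(4,3) | p2:(4,1)->(4,0)->EXIT | p3:(4,4)->(4,3)
Step 4: p0:(3,2)->(4,2) | p1:(4,3)->(4,2) | p2:escaped | p3:(4,3)->(4,2)

(4,2) (4,2) ESCAPED (4,2)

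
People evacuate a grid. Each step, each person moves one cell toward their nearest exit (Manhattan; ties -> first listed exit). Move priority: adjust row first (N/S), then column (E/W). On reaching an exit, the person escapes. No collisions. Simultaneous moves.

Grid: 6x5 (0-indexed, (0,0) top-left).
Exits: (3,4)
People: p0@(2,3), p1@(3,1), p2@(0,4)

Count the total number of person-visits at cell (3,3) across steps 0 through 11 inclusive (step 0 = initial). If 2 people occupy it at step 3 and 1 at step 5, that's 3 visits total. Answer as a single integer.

Step 0: p0@(2,3) p1@(3,1) p2@(0,4) -> at (3,3): 0 [-], cum=0
Step 1: p0@(3,3) p1@(3,2) p2@(1,4) -> at (3,3): 1 [p0], cum=1
Step 2: p0@ESC p1@(3,3) p2@(2,4) -> at (3,3): 1 [p1], cum=2
Step 3: p0@ESC p1@ESC p2@ESC -> at (3,3): 0 [-], cum=2
Total visits = 2

Answer: 2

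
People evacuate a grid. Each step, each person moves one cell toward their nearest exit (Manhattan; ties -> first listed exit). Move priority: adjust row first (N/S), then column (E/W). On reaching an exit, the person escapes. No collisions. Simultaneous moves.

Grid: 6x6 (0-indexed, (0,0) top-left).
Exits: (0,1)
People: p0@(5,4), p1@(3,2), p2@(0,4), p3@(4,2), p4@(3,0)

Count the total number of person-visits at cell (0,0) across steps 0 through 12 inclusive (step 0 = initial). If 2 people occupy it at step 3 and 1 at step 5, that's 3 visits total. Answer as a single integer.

Answer: 1

Derivation:
Step 0: p0@(5,4) p1@(3,2) p2@(0,4) p3@(4,2) p4@(3,0) -> at (0,0): 0 [-], cum=0
Step 1: p0@(4,4) p1@(2,2) p2@(0,3) p3@(3,2) p4@(2,0) -> at (0,0): 0 [-], cum=0
Step 2: p0@(3,4) p1@(1,2) p2@(0,2) p3@(2,2) p4@(1,0) -> at (0,0): 0 [-], cum=0
Step 3: p0@(2,4) p1@(0,2) p2@ESC p3@(1,2) p4@(0,0) -> at (0,0): 1 [p4], cum=1
Step 4: p0@(1,4) p1@ESC p2@ESC p3@(0,2) p4@ESC -> at (0,0): 0 [-], cum=1
Step 5: p0@(0,4) p1@ESC p2@ESC p3@ESC p4@ESC -> at (0,0): 0 [-], cum=1
Step 6: p0@(0,3) p1@ESC p2@ESC p3@ESC p4@ESC -> at (0,0): 0 [-], cum=1
Step 7: p0@(0,2) p1@ESC p2@ESC p3@ESC p4@ESC -> at (0,0): 0 [-], cum=1
Step 8: p0@ESC p1@ESC p2@ESC p3@ESC p4@ESC -> at (0,0): 0 [-], cum=1
Total visits = 1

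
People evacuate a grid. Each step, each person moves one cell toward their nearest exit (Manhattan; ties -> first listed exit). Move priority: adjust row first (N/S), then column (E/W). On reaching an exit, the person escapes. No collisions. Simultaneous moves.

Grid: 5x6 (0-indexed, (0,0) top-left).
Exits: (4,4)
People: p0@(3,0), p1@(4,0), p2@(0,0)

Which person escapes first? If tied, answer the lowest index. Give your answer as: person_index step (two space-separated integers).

Step 1: p0:(3,0)->(4,0) | p1:(4,0)->(4,1) | p2:(0,0)->(1,0)
Step 2: p0:(4,0)->(4,1) | p1:(4,1)->(4,2) | p2:(1,0)->(2,0)
Step 3: p0:(4,1)->(4,2) | p1:(4,2)->(4,3) | p2:(2,0)->(3,0)
Step 4: p0:(4,2)->(4,3) | p1:(4,3)->(4,4)->EXIT | p2:(3,0)->(4,0)
Step 5: p0:(4,3)->(4,4)->EXIT | p1:escaped | p2:(4,0)->(4,1)
Step 6: p0:escaped | p1:escaped | p2:(4,1)->(4,2)
Step 7: p0:escaped | p1:escaped | p2:(4,2)->(4,3)
Step 8: p0:escaped | p1:escaped | p2:(4,3)->(4,4)->EXIT
Exit steps: [5, 4, 8]
First to escape: p1 at step 4

Answer: 1 4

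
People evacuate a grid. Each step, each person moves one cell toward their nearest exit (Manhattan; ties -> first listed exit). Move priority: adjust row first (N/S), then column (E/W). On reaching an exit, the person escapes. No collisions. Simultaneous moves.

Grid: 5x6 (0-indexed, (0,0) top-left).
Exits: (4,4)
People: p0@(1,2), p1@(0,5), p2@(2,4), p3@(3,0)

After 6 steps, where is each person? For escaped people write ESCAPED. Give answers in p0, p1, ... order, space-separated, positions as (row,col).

Step 1: p0:(1,2)->(2,2) | p1:(0,5)->(1,5) | p2:(2,4)->(3,4) | p3:(3,0)->(4,0)
Step 2: p0:(2,2)->(3,2) | p1:(1,5)->(2,5) | p2:(3,4)->(4,4)->EXIT | p3:(4,0)->(4,1)
Step 3: p0:(3,2)->(4,2) | p1:(2,5)->(3,5) | p2:escaped | p3:(4,1)->(4,2)
Step 4: p0:(4,2)->(4,3) | p1:(3,5)->(4,5) | p2:escaped | p3:(4,2)->(4,3)
Step 5: p0:(4,3)->(4,4)->EXIT | p1:(4,5)->(4,4)->EXIT | p2:escaped | p3:(4,3)->(4,4)->EXIT

ESCAPED ESCAPED ESCAPED ESCAPED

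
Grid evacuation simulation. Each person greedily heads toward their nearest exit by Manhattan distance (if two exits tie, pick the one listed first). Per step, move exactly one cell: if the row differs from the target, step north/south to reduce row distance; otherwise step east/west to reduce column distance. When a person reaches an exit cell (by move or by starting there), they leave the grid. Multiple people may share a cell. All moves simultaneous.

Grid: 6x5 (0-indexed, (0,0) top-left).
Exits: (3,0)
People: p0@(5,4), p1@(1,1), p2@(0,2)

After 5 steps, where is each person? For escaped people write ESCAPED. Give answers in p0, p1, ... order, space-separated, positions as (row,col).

Step 1: p0:(5,4)->(4,4) | p1:(1,1)->(2,1) | p2:(0,2)->(1,2)
Step 2: p0:(4,4)->(3,4) | p1:(2,1)->(3,1) | p2:(1,2)->(2,2)
Step 3: p0:(3,4)->(3,3) | p1:(3,1)->(3,0)->EXIT | p2:(2,2)->(3,2)
Step 4: p0:(3,3)->(3,2) | p1:escaped | p2:(3,2)->(3,1)
Step 5: p0:(3,2)->(3,1) | p1:escaped | p2:(3,1)->(3,0)->EXIT

(3,1) ESCAPED ESCAPED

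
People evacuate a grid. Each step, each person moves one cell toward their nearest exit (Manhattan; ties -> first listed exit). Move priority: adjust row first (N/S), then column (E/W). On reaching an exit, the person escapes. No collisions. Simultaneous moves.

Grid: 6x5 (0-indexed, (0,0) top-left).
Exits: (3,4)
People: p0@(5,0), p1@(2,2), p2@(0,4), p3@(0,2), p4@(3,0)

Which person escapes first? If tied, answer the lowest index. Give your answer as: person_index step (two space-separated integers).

Step 1: p0:(5,0)->(4,0) | p1:(2,2)->(3,2) | p2:(0,4)->(1,4) | p3:(0,2)->(1,2) | p4:(3,0)->(3,1)
Step 2: p0:(4,0)->(3,0) | p1:(3,2)->(3,3) | p2:(1,4)->(2,4) | p3:(1,2)->(2,2) | p4:(3,1)->(3,2)
Step 3: p0:(3,0)->(3,1) | p1:(3,3)->(3,4)->EXIT | p2:(2,4)->(3,4)->EXIT | p3:(2,2)->(3,2) | p4:(3,2)->(3,3)
Step 4: p0:(3,1)->(3,2) | p1:escaped | p2:escaped | p3:(3,2)->(3,3) | p4:(3,3)->(3,4)->EXIT
Step 5: p0:(3,2)->(3,3) | p1:escaped | p2:escaped | p3:(3,3)->(3,4)->EXIT | p4:escaped
Step 6: p0:(3,3)->(3,4)->EXIT | p1:escaped | p2:escaped | p3:escaped | p4:escaped
Exit steps: [6, 3, 3, 5, 4]
First to escape: p1 at step 3

Answer: 1 3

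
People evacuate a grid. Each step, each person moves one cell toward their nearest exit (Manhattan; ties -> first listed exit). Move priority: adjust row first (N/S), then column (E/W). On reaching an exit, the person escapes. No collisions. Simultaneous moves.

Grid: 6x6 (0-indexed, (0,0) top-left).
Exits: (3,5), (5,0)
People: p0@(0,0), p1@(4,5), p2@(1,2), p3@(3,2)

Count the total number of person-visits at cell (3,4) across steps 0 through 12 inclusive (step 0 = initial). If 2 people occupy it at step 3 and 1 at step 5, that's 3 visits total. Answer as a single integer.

Answer: 2

Derivation:
Step 0: p0@(0,0) p1@(4,5) p2@(1,2) p3@(3,2) -> at (3,4): 0 [-], cum=0
Step 1: p0@(1,0) p1@ESC p2@(2,2) p3@(3,3) -> at (3,4): 0 [-], cum=0
Step 2: p0@(2,0) p1@ESC p2@(3,2) p3@(3,4) -> at (3,4): 1 [p3], cum=1
Step 3: p0@(3,0) p1@ESC p2@(3,3) p3@ESC -> at (3,4): 0 [-], cum=1
Step 4: p0@(4,0) p1@ESC p2@(3,4) p3@ESC -> at (3,4): 1 [p2], cum=2
Step 5: p0@ESC p1@ESC p2@ESC p3@ESC -> at (3,4): 0 [-], cum=2
Total visits = 2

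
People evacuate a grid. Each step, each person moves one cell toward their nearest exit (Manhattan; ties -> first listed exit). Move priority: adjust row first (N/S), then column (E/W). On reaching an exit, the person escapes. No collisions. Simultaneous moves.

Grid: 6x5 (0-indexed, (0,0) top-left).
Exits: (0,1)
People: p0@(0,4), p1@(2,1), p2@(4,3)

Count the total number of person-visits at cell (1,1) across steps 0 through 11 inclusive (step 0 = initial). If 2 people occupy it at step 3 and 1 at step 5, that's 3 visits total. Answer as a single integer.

Answer: 1

Derivation:
Step 0: p0@(0,4) p1@(2,1) p2@(4,3) -> at (1,1): 0 [-], cum=0
Step 1: p0@(0,3) p1@(1,1) p2@(3,3) -> at (1,1): 1 [p1], cum=1
Step 2: p0@(0,2) p1@ESC p2@(2,3) -> at (1,1): 0 [-], cum=1
Step 3: p0@ESC p1@ESC p2@(1,3) -> at (1,1): 0 [-], cum=1
Step 4: p0@ESC p1@ESC p2@(0,3) -> at (1,1): 0 [-], cum=1
Step 5: p0@ESC p1@ESC p2@(0,2) -> at (1,1): 0 [-], cum=1
Step 6: p0@ESC p1@ESC p2@ESC -> at (1,1): 0 [-], cum=1
Total visits = 1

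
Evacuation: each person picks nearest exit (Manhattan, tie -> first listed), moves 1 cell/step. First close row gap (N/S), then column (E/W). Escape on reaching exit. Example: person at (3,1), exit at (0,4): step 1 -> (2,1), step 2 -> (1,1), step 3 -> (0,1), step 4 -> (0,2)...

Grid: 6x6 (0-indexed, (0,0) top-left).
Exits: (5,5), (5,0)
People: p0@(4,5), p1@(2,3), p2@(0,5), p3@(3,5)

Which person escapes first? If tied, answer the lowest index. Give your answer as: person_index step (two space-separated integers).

Step 1: p0:(4,5)->(5,5)->EXIT | p1:(2,3)->(3,3) | p2:(0,5)->(1,5) | p3:(3,5)->(4,5)
Step 2: p0:escaped | p1:(3,3)->(4,3) | p2:(1,5)->(2,5) | p3:(4,5)->(5,5)->EXIT
Step 3: p0:escaped | p1:(4,3)->(5,3) | p2:(2,5)->(3,5) | p3:escaped
Step 4: p0:escaped | p1:(5,3)->(5,4) | p2:(3,5)->(4,5) | p3:escaped
Step 5: p0:escaped | p1:(5,4)->(5,5)->EXIT | p2:(4,5)->(5,5)->EXIT | p3:escaped
Exit steps: [1, 5, 5, 2]
First to escape: p0 at step 1

Answer: 0 1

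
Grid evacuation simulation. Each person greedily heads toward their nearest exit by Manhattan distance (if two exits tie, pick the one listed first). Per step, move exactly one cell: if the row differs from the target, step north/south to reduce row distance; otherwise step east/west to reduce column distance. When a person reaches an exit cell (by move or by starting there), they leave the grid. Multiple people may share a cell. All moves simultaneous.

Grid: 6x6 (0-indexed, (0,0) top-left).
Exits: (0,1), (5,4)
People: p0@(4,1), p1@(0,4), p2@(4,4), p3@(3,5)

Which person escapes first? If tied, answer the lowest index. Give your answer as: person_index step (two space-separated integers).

Step 1: p0:(4,1)->(3,1) | p1:(0,4)->(0,3) | p2:(4,4)->(5,4)->EXIT | p3:(3,5)->(4,5)
Step 2: p0:(3,1)->(2,1) | p1:(0,3)->(0,2) | p2:escaped | p3:(4,5)->(5,5)
Step 3: p0:(2,1)->(1,1) | p1:(0,2)->(0,1)->EXIT | p2:escaped | p3:(5,5)->(5,4)->EXIT
Step 4: p0:(1,1)->(0,1)->EXIT | p1:escaped | p2:escaped | p3:escaped
Exit steps: [4, 3, 1, 3]
First to escape: p2 at step 1

Answer: 2 1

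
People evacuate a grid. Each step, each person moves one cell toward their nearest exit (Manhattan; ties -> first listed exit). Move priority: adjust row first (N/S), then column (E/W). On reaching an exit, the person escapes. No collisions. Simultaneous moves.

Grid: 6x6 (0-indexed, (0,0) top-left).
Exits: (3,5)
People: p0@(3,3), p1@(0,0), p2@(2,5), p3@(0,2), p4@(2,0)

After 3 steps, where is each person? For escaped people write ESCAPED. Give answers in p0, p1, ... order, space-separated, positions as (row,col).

Step 1: p0:(3,3)->(3,4) | p1:(0,0)->(1,0) | p2:(2,5)->(3,5)->EXIT | p3:(0,2)->(1,2) | p4:(2,0)->(3,0)
Step 2: p0:(3,4)->(3,5)->EXIT | p1:(1,0)->(2,0) | p2:escaped | p3:(1,2)->(2,2) | p4:(3,0)->(3,1)
Step 3: p0:escaped | p1:(2,0)->(3,0) | p2:escaped | p3:(2,2)->(3,2) | p4:(3,1)->(3,2)

ESCAPED (3,0) ESCAPED (3,2) (3,2)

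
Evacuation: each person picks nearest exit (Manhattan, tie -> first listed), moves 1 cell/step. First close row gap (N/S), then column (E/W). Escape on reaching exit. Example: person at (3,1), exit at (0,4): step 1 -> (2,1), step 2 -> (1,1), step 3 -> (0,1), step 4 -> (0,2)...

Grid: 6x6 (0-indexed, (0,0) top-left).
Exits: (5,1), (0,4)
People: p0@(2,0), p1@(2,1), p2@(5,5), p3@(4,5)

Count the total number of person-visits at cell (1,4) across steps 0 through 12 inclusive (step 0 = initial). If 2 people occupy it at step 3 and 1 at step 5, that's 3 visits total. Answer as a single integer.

Answer: 0

Derivation:
Step 0: p0@(2,0) p1@(2,1) p2@(5,5) p3@(4,5) -> at (1,4): 0 [-], cum=0
Step 1: p0@(3,0) p1@(3,1) p2@(5,4) p3@(5,5) -> at (1,4): 0 [-], cum=0
Step 2: p0@(4,0) p1@(4,1) p2@(5,3) p3@(5,4) -> at (1,4): 0 [-], cum=0
Step 3: p0@(5,0) p1@ESC p2@(5,2) p3@(5,3) -> at (1,4): 0 [-], cum=0
Step 4: p0@ESC p1@ESC p2@ESC p3@(5,2) -> at (1,4): 0 [-], cum=0
Step 5: p0@ESC p1@ESC p2@ESC p3@ESC -> at (1,4): 0 [-], cum=0
Total visits = 0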